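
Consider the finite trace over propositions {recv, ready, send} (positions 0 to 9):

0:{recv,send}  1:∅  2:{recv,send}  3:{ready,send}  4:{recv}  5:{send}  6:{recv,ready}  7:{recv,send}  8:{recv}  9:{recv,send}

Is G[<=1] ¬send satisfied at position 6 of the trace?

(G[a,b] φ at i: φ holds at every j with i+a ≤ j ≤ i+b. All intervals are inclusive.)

No

Check ¬send at every j in [6,7]:
  j=6: true
  j=7: false
Fails at j=7 → formula fails.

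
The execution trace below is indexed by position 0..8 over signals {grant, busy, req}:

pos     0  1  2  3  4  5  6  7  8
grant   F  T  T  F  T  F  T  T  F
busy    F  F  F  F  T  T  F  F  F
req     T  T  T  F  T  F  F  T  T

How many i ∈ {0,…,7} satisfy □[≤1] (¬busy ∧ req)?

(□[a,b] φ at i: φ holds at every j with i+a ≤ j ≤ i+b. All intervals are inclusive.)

Evaluate at each i in [0,7]:
  i=0: ✓ (all of [0,1])
  i=1: ✓ (all of [1,2])
  i=2: ✗ (fails at j=3)
  i=3: ✗ (fails at j=3)
  i=4: ✗ (fails at j=4)
  i=5: ✗ (fails at j=5)
  i=6: ✗ (fails at j=6)
  i=7: ✓ (all of [7,8])
Positions where it holds: {0, 1, 7} → 3.

3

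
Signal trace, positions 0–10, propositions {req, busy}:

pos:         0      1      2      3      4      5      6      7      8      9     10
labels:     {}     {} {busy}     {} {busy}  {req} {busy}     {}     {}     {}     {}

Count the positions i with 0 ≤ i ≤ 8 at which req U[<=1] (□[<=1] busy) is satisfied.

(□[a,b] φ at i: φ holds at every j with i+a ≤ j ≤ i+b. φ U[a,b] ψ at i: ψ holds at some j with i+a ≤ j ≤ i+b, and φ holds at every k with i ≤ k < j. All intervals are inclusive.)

0

Evaluate at each i in [0,8]:
  i=0: ✗ (no rhs in [0,1])
  i=1: ✗ (no rhs in [1,2])
  i=2: ✗ (no rhs in [2,3])
  i=3: ✗ (no rhs in [3,4])
  i=4: ✗ (no rhs in [4,5])
  i=5: ✗ (no rhs in [5,6])
  i=6: ✗ (no rhs in [6,7])
  i=7: ✗ (no rhs in [7,8])
  i=8: ✗ (no rhs in [8,9])
Positions where it holds: {} → 0.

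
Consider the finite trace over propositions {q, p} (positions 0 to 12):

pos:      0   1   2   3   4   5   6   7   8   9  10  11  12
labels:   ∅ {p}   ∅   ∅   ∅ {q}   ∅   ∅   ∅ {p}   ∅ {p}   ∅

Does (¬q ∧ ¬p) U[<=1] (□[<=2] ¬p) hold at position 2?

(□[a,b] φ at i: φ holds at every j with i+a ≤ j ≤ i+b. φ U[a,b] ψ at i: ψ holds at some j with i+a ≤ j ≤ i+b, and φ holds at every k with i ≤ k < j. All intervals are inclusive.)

Holds

Need some j in [2,3] with □[<=2] ¬p, and (¬q ∧ ¬p) at every k in [2,j-1].
  j=2: □[<=2] ¬p holds; no prefix to check → satisfied.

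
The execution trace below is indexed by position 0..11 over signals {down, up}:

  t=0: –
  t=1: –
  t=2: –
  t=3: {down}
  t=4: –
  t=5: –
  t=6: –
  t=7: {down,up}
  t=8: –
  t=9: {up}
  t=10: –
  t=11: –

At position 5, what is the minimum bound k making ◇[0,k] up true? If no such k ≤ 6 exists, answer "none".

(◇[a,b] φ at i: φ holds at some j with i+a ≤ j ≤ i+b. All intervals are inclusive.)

2

Scan j = 5,6,… for up:
  j=5: fails
  j=6: fails
  j=7: holds
First hit at j=7, so smallest k = 7-5 = 2.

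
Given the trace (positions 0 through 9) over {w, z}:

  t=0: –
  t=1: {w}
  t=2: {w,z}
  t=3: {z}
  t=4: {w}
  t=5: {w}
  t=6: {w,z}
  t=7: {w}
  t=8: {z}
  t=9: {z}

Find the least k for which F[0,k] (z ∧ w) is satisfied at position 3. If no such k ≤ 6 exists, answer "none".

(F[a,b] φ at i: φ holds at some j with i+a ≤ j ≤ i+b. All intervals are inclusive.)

3

Scan j = 3,4,… for (z ∧ w):
  j=3: fails
  j=4: fails
  j=5: fails
  j=6: holds
First hit at j=6, so smallest k = 6-3 = 3.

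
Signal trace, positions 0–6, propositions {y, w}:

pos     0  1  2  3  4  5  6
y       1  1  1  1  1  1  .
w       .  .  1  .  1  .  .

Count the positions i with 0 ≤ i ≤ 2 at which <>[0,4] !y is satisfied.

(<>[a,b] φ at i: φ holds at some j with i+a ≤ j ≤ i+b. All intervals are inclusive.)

1

Evaluate at each i in [0,2]:
  i=0: ✗ (none in [0,4])
  i=1: ✗ (none in [1,5])
  i=2: ✓ (witness j=6)
Positions where it holds: {2} → 1.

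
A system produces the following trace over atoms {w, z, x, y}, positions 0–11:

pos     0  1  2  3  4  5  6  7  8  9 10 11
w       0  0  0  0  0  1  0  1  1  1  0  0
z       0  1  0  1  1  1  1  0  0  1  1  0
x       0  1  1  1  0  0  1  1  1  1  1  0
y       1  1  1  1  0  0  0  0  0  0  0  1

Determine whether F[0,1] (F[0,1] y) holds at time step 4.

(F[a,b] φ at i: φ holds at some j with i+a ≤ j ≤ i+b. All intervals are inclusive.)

Does not hold

Check F[0,1] y at each j in [4,5]:
  j=4: fails (none in [4,5])
  j=5: fails (none in [5,6])
No position in the window satisfies it → formula fails.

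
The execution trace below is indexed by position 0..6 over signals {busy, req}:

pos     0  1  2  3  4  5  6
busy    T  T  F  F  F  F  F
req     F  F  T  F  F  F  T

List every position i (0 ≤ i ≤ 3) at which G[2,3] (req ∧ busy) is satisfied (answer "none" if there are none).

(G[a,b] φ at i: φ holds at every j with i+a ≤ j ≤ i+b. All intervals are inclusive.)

none

Evaluate at each i in [0,3]:
  i=0: ✗ (fails at j=2)
  i=1: ✗ (fails at j=3)
  i=2: ✗ (fails at j=4)
  i=3: ✗ (fails at j=5)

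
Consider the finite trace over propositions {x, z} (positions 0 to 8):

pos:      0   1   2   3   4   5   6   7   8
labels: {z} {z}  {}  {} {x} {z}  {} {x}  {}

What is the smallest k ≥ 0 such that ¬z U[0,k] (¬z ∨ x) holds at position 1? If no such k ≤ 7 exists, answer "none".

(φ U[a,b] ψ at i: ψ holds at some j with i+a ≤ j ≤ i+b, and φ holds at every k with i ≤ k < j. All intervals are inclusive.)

Need earliest j ≥ 1 with (¬z ∨ x), and ¬z at every k in [1,j-1].
  j=1: rhs fails.
  j=2: rhs holds but lhs fails at k=1.
  j=3: rhs holds but lhs fails at k=1.
  j=4: rhs holds but lhs fails at k=1.
  j=5: rhs fails.
  j=6: rhs holds but lhs fails at k=1.
  j=7: rhs holds but lhs fails at k=1.
  j=8: rhs holds but lhs fails at k=1.
No witness within the range → none.

none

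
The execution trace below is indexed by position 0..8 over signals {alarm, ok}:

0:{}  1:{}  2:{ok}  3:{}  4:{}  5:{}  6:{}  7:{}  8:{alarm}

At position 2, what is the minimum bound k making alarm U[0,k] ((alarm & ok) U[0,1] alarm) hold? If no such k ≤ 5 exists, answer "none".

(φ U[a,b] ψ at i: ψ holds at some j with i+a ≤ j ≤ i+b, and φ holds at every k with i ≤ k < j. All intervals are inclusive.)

Need earliest j ≥ 2 with ((alarm & ok) U[0,1] alarm), and alarm at every k in [2,j-1].
  j=2: rhs fails.
  j=3: rhs fails.
  j=4: rhs fails.
  j=5: rhs fails.
  j=6: rhs fails.
  j=7: rhs fails.
No witness within the range → none.

none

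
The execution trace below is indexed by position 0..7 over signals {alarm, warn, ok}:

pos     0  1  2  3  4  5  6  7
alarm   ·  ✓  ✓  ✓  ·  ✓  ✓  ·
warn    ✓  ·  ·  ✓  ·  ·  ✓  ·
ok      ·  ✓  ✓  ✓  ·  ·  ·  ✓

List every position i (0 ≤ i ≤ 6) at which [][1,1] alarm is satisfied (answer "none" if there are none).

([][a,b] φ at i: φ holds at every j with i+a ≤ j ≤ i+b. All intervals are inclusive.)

Evaluate at each i in [0,6]:
  i=0: ✓ (all of [1,1])
  i=1: ✓ (all of [2,2])
  i=2: ✓ (all of [3,3])
  i=3: ✗ (fails at j=4)
  i=4: ✓ (all of [5,5])
  i=5: ✓ (all of [6,6])
  i=6: ✗ (fails at j=7)

0, 1, 2, 4, 5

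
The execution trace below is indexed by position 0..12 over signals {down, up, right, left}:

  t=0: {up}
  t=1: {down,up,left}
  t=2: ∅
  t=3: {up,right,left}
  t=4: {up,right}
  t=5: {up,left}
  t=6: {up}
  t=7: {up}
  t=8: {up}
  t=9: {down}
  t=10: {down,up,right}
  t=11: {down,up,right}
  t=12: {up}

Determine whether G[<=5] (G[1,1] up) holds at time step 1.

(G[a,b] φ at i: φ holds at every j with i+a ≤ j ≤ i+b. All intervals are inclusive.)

Check G[1,1] up at every j in [1,6]:
  j=1: fails at 2
  j=2: holds on [3,3]
  j=3: holds on [4,4]
  j=4: holds on [5,5]
  j=5: holds on [6,6]
  j=6: holds on [7,7]
Fails at j=1 → formula fails.

No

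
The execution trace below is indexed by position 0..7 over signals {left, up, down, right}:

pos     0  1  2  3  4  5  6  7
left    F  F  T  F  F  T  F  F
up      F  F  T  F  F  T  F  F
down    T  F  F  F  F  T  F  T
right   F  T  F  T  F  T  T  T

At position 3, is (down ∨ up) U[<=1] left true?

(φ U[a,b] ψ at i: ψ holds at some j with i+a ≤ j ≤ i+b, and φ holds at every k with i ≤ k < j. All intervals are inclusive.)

Need some j in [3,4] with left, and (down ∨ up) at every k in [3,j-1].
  j=3: left false.
  j=4: left false.
No j in the window works → until fails.

False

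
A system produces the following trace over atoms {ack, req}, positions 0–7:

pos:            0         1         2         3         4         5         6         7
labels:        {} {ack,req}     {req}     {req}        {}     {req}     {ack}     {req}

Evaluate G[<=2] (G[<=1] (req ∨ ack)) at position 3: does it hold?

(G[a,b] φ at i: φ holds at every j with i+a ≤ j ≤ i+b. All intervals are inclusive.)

Does not hold

Check G[<=1] (req ∨ ack) at every j in [3,5]:
  j=3: fails at 4
  j=4: fails at 4
  j=5: holds on [5,6]
Fails at j=3 → formula fails.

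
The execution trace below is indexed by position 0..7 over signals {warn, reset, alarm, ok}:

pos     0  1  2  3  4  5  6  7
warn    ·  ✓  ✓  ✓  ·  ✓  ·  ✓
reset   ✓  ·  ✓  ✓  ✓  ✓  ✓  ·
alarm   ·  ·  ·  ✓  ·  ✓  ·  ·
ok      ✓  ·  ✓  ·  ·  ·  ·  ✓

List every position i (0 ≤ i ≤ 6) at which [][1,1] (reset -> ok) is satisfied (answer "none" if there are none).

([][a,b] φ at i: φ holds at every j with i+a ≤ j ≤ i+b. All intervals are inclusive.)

Evaluate at each i in [0,6]:
  i=0: ✓ (all of [1,1])
  i=1: ✓ (all of [2,2])
  i=2: ✗ (fails at j=3)
  i=3: ✗ (fails at j=4)
  i=4: ✗ (fails at j=5)
  i=5: ✗ (fails at j=6)
  i=6: ✓ (all of [7,7])

0, 1, 6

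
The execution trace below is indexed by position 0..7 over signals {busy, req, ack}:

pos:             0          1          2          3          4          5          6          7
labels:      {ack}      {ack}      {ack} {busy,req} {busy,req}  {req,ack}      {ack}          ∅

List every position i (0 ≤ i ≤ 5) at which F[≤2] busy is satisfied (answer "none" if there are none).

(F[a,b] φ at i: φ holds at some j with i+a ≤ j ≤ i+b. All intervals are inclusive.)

1, 2, 3, 4

Evaluate at each i in [0,5]:
  i=0: ✗ (none in [0,2])
  i=1: ✓ (witness j=3)
  i=2: ✓ (witness j=3)
  i=3: ✓ (witness j=3)
  i=4: ✓ (witness j=4)
  i=5: ✗ (none in [5,7])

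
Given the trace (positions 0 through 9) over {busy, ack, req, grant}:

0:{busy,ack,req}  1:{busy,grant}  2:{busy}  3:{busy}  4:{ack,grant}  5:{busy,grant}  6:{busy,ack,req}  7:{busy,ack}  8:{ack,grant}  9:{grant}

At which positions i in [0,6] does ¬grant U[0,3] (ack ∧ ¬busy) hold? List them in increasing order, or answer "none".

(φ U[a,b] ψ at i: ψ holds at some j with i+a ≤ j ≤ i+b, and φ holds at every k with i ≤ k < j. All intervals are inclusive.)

Evaluate at each i in [0,6]:
  i=0: ✗ (no rhs in [0,3])
  i=1: ✗ (lhs fails at k=1 before rhs at j=4)
  i=2: ✓ (rhs at j=4; lhs holds on [2,3])
  i=3: ✓ (rhs at j=4; lhs holds on [3,3])
  i=4: ✓ (rhs at j=4)
  i=5: ✗ (lhs fails at k=5 before rhs at j=8)
  i=6: ✓ (rhs at j=8; lhs holds on [6,7])

2, 3, 4, 6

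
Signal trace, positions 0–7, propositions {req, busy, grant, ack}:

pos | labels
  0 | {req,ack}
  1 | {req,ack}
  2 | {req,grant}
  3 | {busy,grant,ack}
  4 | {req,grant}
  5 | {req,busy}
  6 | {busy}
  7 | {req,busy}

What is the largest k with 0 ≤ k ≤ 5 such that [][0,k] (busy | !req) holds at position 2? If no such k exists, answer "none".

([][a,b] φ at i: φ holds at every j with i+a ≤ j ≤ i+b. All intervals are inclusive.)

(busy | !req) must hold from j=2 onward; find where it first fails.
  j=2: fails → no k works.

none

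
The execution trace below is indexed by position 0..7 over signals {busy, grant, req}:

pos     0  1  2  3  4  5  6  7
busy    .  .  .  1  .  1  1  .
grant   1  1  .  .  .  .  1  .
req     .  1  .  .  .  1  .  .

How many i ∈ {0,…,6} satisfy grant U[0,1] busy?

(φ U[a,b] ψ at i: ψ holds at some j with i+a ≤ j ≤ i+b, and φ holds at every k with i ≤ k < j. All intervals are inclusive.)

Evaluate at each i in [0,6]:
  i=0: ✗ (no rhs in [0,1])
  i=1: ✗ (no rhs in [1,2])
  i=2: ✗ (lhs fails at k=2 before rhs at j=3)
  i=3: ✓ (rhs at j=3)
  i=4: ✗ (lhs fails at k=4 before rhs at j=5)
  i=5: ✓ (rhs at j=5)
  i=6: ✓ (rhs at j=6)
Positions where it holds: {3, 5, 6} → 3.

3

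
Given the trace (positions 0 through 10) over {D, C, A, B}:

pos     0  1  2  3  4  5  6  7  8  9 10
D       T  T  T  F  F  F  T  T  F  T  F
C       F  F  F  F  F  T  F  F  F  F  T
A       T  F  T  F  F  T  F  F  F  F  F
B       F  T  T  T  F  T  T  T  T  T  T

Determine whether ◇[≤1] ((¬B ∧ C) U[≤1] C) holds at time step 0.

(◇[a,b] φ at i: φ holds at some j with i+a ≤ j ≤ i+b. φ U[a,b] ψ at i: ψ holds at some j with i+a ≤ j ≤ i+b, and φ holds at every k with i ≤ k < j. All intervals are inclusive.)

Does not hold

Check ((¬B ∧ C) U[≤1] C) at each j in [0,1]:
  j=0: fails
  j=1: fails
No position in the window satisfies it → formula fails.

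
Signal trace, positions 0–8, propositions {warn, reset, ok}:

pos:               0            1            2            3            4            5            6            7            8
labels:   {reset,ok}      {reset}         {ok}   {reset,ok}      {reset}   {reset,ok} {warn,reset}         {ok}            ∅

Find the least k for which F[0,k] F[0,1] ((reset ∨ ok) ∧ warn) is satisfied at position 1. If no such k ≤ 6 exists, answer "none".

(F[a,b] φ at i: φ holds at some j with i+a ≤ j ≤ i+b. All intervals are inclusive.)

Scan j = 1,2,… for F[0,1] ((reset ∨ ok) ∧ warn):
  j=1: fails
  j=2: fails
  j=3: fails
  j=4: fails
  j=5: holds
First hit at j=5, so smallest k = 5-1 = 4.

4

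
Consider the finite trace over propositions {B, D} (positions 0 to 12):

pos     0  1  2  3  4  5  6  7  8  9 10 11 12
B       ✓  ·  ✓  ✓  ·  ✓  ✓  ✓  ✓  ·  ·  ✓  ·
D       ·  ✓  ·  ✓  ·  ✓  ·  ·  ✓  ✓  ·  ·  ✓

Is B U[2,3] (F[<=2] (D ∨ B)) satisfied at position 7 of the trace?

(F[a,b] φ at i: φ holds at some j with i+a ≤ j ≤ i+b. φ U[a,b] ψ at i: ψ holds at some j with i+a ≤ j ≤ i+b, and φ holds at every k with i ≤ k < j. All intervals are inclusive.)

Yes

Need some j in [9,10] with F[<=2] (D ∨ B), and B at every k in [7,j-1].
  j=9: F[<=2] (D ∨ B) holds; B holds at every k in [7,8] → satisfied.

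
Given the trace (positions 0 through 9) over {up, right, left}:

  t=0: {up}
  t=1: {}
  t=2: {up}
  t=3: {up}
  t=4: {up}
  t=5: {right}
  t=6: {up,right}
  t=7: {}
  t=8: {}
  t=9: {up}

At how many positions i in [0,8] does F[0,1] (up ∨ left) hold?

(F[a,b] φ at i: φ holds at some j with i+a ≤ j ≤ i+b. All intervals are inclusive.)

Evaluate at each i in [0,8]:
  i=0: ✓ (witness j=0)
  i=1: ✓ (witness j=2)
  i=2: ✓ (witness j=2)
  i=3: ✓ (witness j=3)
  i=4: ✓ (witness j=4)
  i=5: ✓ (witness j=6)
  i=6: ✓ (witness j=6)
  i=7: ✗ (none in [7,8])
  i=8: ✓ (witness j=9)
Positions where it holds: {0, 1, 2, 3, 4, 5, 6, 8} → 8.

8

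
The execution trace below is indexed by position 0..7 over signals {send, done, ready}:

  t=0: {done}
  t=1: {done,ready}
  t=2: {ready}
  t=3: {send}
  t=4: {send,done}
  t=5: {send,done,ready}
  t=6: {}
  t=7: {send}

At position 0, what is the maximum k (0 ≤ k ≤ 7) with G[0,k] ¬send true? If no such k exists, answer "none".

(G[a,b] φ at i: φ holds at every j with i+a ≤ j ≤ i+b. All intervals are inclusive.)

2

¬send must hold from j=0 onward; find where it first fails.
  j=0: holds
  j=1: holds
  j=2: holds
  j=3: fails
Holds on [0,2], so largest k = 2.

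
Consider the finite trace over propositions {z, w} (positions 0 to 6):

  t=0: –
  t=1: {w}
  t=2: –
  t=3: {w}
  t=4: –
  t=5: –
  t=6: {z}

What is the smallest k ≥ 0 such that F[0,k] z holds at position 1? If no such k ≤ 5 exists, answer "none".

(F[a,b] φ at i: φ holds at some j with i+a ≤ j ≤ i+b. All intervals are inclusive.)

5

Scan j = 1,2,… for z:
  j=1: fails
  j=2: fails
  j=3: fails
  j=4: fails
  j=5: fails
  j=6: holds
First hit at j=6, so smallest k = 6-1 = 5.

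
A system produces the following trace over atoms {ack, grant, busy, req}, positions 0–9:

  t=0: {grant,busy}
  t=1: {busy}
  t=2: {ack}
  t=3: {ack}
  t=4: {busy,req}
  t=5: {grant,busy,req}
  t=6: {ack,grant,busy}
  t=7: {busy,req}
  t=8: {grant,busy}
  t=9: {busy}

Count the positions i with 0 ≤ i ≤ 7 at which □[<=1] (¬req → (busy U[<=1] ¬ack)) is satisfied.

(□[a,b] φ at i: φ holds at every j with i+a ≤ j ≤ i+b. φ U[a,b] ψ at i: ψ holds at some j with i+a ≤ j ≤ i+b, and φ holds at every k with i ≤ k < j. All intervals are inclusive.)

5

Evaluate at each i in [0,7]:
  i=0: ✓ (all of [0,1])
  i=1: ✗ (fails at j=2)
  i=2: ✗ (fails at j=2)
  i=3: ✗ (fails at j=3)
  i=4: ✓ (all of [4,5])
  i=5: ✓ (all of [5,6])
  i=6: ✓ (all of [6,7])
  i=7: ✓ (all of [7,8])
Positions where it holds: {0, 4, 5, 6, 7} → 5.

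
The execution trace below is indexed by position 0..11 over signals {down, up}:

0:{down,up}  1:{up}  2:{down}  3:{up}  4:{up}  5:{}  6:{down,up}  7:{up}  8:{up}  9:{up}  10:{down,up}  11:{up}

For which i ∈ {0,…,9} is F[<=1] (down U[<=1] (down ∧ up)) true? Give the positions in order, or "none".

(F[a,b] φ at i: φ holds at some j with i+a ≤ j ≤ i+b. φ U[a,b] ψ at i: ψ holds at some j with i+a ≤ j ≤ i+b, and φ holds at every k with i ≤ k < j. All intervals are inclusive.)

0, 5, 6, 9

Evaluate at each i in [0,9]:
  i=0: ✓ (witness j=0)
  i=1: ✗ (none in [1,2])
  i=2: ✗ (none in [2,3])
  i=3: ✗ (none in [3,4])
  i=4: ✗ (none in [4,5])
  i=5: ✓ (witness j=6)
  i=6: ✓ (witness j=6)
  i=7: ✗ (none in [7,8])
  i=8: ✗ (none in [8,9])
  i=9: ✓ (witness j=10)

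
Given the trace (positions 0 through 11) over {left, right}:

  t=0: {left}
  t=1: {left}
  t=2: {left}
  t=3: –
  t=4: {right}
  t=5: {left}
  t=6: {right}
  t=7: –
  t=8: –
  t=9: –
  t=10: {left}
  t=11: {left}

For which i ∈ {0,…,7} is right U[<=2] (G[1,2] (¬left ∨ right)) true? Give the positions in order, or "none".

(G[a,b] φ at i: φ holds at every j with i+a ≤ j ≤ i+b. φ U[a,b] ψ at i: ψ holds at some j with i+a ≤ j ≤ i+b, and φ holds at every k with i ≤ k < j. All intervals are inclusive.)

2, 4, 5, 6, 7

Evaluate at each i in [0,7]:
  i=0: ✗ (lhs fails at k=0 before rhs at j=2)
  i=1: ✗ (lhs fails at k=1 before rhs at j=2)
  i=2: ✓ (rhs at j=2)
  i=3: ✗ (lhs fails at k=3 before rhs at j=5)
  i=4: ✓ (rhs at j=5; lhs holds on [4,4])
  i=5: ✓ (rhs at j=5)
  i=6: ✓ (rhs at j=6)
  i=7: ✓ (rhs at j=7)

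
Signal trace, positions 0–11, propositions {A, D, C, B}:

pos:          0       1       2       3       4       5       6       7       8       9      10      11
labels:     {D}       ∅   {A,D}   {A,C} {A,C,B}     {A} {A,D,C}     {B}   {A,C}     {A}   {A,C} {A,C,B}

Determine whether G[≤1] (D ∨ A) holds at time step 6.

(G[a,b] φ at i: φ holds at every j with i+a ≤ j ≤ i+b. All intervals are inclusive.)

Check (D ∨ A) at every j in [6,7]:
  j=6: true
  j=7: false
Fails at j=7 → formula fails.

False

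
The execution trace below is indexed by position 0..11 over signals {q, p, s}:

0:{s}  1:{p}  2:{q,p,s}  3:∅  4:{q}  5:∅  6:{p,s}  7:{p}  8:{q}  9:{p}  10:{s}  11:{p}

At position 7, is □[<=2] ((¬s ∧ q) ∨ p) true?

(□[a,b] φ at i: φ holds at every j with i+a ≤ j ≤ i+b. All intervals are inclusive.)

Check ((¬s ∧ q) ∨ p) at every j in [7,9]:
  j=7: true
  j=8: true
  j=9: true
All positions satisfy it → formula holds.

Yes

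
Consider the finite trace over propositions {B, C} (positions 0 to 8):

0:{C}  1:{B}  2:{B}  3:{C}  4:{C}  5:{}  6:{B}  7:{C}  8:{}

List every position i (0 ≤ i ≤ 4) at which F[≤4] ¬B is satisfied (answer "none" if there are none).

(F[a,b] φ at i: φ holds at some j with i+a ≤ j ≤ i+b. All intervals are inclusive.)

0, 1, 2, 3, 4

Evaluate at each i in [0,4]:
  i=0: ✓ (witness j=0)
  i=1: ✓ (witness j=3)
  i=2: ✓ (witness j=3)
  i=3: ✓ (witness j=3)
  i=4: ✓ (witness j=4)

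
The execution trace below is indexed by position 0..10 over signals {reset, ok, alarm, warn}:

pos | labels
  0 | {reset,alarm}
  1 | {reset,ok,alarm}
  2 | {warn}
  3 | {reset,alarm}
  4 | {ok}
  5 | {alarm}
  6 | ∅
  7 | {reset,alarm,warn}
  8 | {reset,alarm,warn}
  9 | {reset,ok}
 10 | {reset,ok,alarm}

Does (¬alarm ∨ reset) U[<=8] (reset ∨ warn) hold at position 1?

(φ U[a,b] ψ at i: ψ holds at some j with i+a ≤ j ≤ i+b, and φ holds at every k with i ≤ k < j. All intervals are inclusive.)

Need some j in [1,9] with (reset ∨ warn), and (¬alarm ∨ reset) at every k in [1,j-1].
  j=1: (reset ∨ warn) holds; no prefix to check → satisfied.

Holds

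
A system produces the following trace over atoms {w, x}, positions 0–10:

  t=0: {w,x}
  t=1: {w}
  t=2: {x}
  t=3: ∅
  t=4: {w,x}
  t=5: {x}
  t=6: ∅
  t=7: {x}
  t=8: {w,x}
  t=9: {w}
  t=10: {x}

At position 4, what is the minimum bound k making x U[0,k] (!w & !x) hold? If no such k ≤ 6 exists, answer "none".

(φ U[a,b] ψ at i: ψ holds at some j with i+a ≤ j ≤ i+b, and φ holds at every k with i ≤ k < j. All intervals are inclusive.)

2

Need earliest j ≥ 4 with (!w & !x), and x at every k in [4,j-1].
  j=4: rhs fails.
  j=5: rhs fails.
  j=6: rhs holds; lhs holds on [4,5]. k = 2.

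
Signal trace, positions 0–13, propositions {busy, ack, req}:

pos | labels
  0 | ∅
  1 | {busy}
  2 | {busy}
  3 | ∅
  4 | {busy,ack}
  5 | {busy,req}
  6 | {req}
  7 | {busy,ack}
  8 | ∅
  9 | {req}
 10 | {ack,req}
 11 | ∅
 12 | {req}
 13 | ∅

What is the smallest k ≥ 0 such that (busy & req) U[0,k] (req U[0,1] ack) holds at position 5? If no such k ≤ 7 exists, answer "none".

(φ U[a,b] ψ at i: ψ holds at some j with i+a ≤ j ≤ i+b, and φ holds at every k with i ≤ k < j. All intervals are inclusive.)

1

Need earliest j ≥ 5 with (req U[0,1] ack), and (busy & req) at every k in [5,j-1].
  j=5: rhs fails.
  j=6: rhs holds; lhs holds on [5,5]. k = 1.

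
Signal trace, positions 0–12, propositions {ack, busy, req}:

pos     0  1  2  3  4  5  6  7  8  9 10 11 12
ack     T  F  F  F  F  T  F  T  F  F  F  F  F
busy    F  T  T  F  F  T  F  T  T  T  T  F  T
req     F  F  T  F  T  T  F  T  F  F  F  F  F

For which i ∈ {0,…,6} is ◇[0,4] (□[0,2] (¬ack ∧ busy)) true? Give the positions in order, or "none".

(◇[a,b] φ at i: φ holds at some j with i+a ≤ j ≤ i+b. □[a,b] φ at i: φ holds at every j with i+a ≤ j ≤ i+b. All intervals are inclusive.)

Evaluate at each i in [0,6]:
  i=0: ✗ (none in [0,4])
  i=1: ✗ (none in [1,5])
  i=2: ✗ (none in [2,6])
  i=3: ✗ (none in [3,7])
  i=4: ✓ (witness j=8)
  i=5: ✓ (witness j=8)
  i=6: ✓ (witness j=8)

4, 5, 6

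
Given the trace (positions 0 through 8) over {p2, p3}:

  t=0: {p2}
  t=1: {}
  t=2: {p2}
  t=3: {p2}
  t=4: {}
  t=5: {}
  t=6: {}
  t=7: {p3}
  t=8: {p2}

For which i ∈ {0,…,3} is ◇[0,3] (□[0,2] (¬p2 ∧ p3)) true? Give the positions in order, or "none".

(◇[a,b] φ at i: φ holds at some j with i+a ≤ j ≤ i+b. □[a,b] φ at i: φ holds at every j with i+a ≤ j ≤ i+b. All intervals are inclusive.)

none

Evaluate at each i in [0,3]:
  i=0: ✗ (none in [0,3])
  i=1: ✗ (none in [1,4])
  i=2: ✗ (none in [2,5])
  i=3: ✗ (none in [3,6])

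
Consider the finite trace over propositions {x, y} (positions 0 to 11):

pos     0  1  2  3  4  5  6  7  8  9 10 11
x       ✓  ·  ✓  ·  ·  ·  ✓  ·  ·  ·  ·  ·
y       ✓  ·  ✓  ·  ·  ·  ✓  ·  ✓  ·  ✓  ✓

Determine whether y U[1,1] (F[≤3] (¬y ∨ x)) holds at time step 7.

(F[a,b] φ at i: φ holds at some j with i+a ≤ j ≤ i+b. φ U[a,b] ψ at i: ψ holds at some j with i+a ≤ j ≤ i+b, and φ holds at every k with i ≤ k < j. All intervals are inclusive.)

Does not hold

Need some j in [8,8] with F[≤3] (¬y ∨ x), and y at every k in [7,j-1].
  j=8: F[≤3] (¬y ∨ x) holds, but y fails at k=7 → not this j.
No j in the window works → until fails.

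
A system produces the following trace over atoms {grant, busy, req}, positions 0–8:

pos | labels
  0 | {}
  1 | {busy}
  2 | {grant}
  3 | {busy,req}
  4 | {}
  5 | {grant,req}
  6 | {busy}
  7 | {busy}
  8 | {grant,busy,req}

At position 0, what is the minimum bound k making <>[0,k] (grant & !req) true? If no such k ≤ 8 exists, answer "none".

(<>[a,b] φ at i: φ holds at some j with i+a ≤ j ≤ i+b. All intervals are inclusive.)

2

Scan j = 0,1,… for (grant & !req):
  j=0: fails
  j=1: fails
  j=2: holds
First hit at j=2, so smallest k = 2-0 = 2.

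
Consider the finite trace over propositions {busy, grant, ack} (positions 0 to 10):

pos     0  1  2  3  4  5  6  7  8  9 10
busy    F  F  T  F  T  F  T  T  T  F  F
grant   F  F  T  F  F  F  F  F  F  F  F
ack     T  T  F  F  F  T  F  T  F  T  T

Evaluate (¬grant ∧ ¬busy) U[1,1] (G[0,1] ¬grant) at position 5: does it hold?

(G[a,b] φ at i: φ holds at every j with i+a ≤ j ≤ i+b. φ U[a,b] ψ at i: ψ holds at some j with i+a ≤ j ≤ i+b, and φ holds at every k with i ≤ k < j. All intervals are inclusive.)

Need some j in [6,6] with G[0,1] ¬grant, and (¬grant ∧ ¬busy) at every k in [5,j-1].
  j=6: G[0,1] ¬grant holds; (¬grant ∧ ¬busy) holds at every k in [5,5] → satisfied.

Yes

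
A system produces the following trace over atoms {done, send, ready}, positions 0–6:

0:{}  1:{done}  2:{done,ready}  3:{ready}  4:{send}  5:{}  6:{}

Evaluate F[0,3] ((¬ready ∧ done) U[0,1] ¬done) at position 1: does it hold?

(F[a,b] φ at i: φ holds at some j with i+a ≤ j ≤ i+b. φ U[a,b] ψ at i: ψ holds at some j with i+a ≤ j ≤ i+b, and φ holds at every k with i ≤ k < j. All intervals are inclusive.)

Yes

Check ((¬ready ∧ done) U[0,1] ¬done) at each j in [1,4]:
  j=1: fails
  j=2: fails
  j=3: holds
  j=4: holds
Found at j=3 → formula holds.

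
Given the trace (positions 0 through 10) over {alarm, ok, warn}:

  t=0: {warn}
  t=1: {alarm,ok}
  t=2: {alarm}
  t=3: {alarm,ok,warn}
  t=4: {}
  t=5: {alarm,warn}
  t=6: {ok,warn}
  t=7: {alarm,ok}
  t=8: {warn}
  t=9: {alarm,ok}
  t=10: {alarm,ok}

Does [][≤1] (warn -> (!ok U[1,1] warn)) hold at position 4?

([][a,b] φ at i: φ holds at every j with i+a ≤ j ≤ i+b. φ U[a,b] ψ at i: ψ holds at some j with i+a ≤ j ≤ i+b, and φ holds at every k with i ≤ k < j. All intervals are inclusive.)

Check (warn -> (!ok U[1,1] warn)) at every j in [4,5]:
  j=4: antecedent false → ✓
  j=5: antecedent true; consequent holds → ✓
All positions satisfy it → formula holds.

Holds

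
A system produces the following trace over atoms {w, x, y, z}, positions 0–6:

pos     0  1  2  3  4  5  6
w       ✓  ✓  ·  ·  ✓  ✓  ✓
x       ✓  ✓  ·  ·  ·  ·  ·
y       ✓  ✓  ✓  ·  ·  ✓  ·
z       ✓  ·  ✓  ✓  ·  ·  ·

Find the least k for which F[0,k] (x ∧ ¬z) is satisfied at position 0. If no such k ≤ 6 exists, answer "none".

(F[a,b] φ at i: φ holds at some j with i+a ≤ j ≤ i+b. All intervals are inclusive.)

1

Scan j = 0,1,… for (x ∧ ¬z):
  j=0: fails
  j=1: holds
First hit at j=1, so smallest k = 1-0 = 1.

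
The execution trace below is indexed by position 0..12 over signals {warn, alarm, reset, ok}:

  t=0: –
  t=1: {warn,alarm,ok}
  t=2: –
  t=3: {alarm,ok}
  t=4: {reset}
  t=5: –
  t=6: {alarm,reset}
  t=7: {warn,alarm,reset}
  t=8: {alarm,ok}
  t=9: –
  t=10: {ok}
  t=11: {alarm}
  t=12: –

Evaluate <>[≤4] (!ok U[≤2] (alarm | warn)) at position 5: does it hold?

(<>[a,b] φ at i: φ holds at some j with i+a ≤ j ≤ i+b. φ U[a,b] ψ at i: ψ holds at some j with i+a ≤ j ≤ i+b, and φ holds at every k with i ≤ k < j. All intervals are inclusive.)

Yes

Check (!ok U[≤2] (alarm | warn)) at each j in [5,9]:
  j=5: holds
  j=6: holds
  j=7: holds
  j=8: holds
  j=9: fails
Found at j=5 → formula holds.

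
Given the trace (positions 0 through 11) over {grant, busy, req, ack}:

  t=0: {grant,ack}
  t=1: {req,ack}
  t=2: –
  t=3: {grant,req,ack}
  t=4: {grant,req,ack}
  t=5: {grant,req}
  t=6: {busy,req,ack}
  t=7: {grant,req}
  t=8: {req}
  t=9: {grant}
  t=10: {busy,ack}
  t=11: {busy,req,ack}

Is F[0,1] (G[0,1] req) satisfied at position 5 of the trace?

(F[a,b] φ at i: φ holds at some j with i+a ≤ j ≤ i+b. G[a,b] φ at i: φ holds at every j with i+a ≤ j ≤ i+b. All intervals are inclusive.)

Holds

Check G[0,1] req at each j in [5,6]:
  j=5: holds on [5,6]
  j=6: holds on [6,7]
Found at j=5 → formula holds.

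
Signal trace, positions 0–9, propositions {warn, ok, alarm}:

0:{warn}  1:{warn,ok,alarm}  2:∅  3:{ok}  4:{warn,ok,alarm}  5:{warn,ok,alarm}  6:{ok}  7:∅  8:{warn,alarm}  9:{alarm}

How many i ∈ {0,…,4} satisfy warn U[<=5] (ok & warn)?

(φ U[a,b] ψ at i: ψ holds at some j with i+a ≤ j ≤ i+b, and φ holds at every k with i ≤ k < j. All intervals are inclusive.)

3

Evaluate at each i in [0,4]:
  i=0: ✓ (rhs at j=1; lhs holds on [0,0])
  i=1: ✓ (rhs at j=1)
  i=2: ✗ (lhs fails at k=2 before rhs at j=4)
  i=3: ✗ (lhs fails at k=3 before rhs at j=4)
  i=4: ✓ (rhs at j=4)
Positions where it holds: {0, 1, 4} → 3.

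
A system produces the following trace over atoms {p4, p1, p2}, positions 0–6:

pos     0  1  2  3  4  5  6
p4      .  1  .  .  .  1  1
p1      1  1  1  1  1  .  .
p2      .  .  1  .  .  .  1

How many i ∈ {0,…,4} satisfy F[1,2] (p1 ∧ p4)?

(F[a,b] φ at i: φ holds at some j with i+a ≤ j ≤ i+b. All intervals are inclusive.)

Evaluate at each i in [0,4]:
  i=0: ✓ (witness j=1)
  i=1: ✗ (none in [2,3])
  i=2: ✗ (none in [3,4])
  i=3: ✗ (none in [4,5])
  i=4: ✗ (none in [5,6])
Positions where it holds: {0} → 1.

1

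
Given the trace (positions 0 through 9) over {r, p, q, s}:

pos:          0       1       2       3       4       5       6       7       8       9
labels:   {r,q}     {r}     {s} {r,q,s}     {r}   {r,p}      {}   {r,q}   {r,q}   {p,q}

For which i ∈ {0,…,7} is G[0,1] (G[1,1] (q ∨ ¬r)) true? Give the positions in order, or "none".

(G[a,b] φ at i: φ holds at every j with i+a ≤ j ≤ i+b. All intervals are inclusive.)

1, 5, 6, 7

Evaluate at each i in [0,7]:
  i=0: ✗ (fails at j=0)
  i=1: ✓ (all of [1,2])
  i=2: ✗ (fails at j=3)
  i=3: ✗ (fails at j=3)
  i=4: ✗ (fails at j=4)
  i=5: ✓ (all of [5,6])
  i=6: ✓ (all of [6,7])
  i=7: ✓ (all of [7,8])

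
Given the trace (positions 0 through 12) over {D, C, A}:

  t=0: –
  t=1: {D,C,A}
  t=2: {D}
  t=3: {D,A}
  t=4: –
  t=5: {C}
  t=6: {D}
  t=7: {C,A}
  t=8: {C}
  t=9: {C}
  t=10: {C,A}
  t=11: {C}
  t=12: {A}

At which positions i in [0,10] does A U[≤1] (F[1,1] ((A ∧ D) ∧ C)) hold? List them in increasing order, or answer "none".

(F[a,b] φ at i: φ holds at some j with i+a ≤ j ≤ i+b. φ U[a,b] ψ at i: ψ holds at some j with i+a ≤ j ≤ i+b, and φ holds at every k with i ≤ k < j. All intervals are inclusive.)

Evaluate at each i in [0,10]:
  i=0: ✓ (rhs at j=0)
  i=1: ✗ (no rhs in [1,2])
  i=2: ✗ (no rhs in [2,3])
  i=3: ✗ (no rhs in [3,4])
  i=4: ✗ (no rhs in [4,5])
  i=5: ✗ (no rhs in [5,6])
  i=6: ✗ (no rhs in [6,7])
  i=7: ✗ (no rhs in [7,8])
  i=8: ✗ (no rhs in [8,9])
  i=9: ✗ (no rhs in [9,10])
  i=10: ✗ (no rhs in [10,11])

0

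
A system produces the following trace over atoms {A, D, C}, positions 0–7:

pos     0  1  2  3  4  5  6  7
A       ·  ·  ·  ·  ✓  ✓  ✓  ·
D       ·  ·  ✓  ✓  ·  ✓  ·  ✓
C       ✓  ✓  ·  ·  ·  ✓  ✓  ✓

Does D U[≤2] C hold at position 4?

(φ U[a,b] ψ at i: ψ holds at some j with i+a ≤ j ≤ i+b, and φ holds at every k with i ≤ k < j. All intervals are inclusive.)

Need some j in [4,6] with C, and D at every k in [4,j-1].
  j=4: C false.
  j=5: C holds, but D fails at k=4 → not this j.
  j=6: C holds, but D fails at k=4 → not this j.
No j in the window works → until fails.

False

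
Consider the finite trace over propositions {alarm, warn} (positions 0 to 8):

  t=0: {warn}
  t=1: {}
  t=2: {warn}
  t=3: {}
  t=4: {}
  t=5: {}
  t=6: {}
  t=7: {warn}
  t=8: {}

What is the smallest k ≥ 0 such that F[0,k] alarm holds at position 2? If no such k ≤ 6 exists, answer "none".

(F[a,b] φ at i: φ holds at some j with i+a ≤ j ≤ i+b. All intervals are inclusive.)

Scan j = 2,3,… for alarm:
  j=2: fails
  j=3: fails
  j=4: fails
  j=5: fails
  j=6: fails
  j=7: fails
  j=8: fails
No j in [2,8] satisfies it → none.

none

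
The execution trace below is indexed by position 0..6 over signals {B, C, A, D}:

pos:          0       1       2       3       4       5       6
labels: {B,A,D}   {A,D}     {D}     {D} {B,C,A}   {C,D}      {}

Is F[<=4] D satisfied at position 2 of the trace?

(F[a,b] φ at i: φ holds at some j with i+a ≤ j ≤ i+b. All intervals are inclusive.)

Yes

Check D at each j in [2,6]:
  j=2: true
  j=3: true
  j=4: false
  j=5: true
  j=6: false
Found at j=2 → formula holds.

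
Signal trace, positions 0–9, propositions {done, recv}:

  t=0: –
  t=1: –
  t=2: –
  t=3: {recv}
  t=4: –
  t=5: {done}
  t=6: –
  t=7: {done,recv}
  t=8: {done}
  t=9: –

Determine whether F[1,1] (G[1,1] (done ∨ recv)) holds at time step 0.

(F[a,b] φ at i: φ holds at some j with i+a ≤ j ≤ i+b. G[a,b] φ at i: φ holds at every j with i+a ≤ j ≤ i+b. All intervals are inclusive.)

Check G[1,1] (done ∨ recv) at each j in [1,1]:
  j=1: fails at 2
No position in the window satisfies it → formula fails.

Does not hold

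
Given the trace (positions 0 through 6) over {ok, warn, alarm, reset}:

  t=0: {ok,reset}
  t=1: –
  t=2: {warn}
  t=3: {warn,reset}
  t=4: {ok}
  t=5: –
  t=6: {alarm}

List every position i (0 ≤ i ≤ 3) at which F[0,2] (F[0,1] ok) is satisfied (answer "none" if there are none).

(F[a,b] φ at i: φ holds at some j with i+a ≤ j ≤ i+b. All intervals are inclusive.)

Evaluate at each i in [0,3]:
  i=0: ✓ (witness j=0)
  i=1: ✓ (witness j=3)
  i=2: ✓ (witness j=3)
  i=3: ✓ (witness j=3)

0, 1, 2, 3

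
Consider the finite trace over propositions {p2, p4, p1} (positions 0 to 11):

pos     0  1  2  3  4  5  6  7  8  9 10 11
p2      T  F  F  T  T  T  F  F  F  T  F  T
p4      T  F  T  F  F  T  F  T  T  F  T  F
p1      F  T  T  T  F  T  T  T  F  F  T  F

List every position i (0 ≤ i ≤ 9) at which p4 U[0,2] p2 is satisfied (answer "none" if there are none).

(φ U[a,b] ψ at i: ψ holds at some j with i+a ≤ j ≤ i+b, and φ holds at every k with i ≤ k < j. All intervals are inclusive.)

0, 2, 3, 4, 5, 7, 8, 9

Evaluate at each i in [0,9]:
  i=0: ✓ (rhs at j=0)
  i=1: ✗ (lhs fails at k=1 before rhs at j=3)
  i=2: ✓ (rhs at j=3; lhs holds on [2,2])
  i=3: ✓ (rhs at j=3)
  i=4: ✓ (rhs at j=4)
  i=5: ✓ (rhs at j=5)
  i=6: ✗ (no rhs in [6,8])
  i=7: ✓ (rhs at j=9; lhs holds on [7,8])
  i=8: ✓ (rhs at j=9; lhs holds on [8,8])
  i=9: ✓ (rhs at j=9)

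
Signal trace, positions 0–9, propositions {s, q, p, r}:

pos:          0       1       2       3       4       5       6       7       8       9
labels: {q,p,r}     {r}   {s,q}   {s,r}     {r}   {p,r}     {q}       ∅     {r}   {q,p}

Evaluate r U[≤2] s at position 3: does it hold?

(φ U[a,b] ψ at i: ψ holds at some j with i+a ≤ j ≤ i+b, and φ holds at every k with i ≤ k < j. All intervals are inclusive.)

True

Need some j in [3,5] with s, and r at every k in [3,j-1].
  j=3: s holds; no prefix to check → satisfied.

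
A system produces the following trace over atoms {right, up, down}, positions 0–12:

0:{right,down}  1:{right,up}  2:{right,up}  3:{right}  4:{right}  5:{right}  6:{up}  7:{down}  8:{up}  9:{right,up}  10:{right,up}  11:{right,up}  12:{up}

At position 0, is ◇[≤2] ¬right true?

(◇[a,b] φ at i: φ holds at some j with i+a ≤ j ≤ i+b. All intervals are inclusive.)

No

Check ¬right at each j in [0,2]:
  j=0: false
  j=1: false
  j=2: false
No position in the window satisfies it → formula fails.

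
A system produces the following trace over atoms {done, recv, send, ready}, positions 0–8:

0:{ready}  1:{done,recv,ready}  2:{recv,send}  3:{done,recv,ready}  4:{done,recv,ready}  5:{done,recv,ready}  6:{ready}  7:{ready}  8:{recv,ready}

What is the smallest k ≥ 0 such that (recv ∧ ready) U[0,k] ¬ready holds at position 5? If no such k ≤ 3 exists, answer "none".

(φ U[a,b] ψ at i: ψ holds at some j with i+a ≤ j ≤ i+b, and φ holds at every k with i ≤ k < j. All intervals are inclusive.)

none

Need earliest j ≥ 5 with ¬ready, and (recv ∧ ready) at every k in [5,j-1].
  j=5: rhs fails.
  j=6: rhs fails.
  j=7: rhs fails.
  j=8: rhs fails.
No witness within the range → none.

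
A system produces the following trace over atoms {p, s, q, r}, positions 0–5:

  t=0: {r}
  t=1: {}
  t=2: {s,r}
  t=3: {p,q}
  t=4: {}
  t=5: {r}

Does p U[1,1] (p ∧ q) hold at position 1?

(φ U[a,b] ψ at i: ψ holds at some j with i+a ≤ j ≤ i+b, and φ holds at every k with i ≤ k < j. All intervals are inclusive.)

Does not hold

Need some j in [2,2] with (p ∧ q), and p at every k in [1,j-1].
  j=2: (p ∧ q) false.
No j in the window works → until fails.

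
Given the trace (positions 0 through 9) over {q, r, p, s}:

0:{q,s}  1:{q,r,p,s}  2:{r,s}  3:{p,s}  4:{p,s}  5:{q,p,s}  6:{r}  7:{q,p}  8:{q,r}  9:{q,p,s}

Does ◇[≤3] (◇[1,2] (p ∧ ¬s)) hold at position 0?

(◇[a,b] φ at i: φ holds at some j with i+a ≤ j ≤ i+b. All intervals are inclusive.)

No

Check ◇[1,2] (p ∧ ¬s) at each j in [0,3]:
  j=0: fails (none in [1,2])
  j=1: fails (none in [2,3])
  j=2: fails (none in [3,4])
  j=3: fails (none in [4,5])
No position in the window satisfies it → formula fails.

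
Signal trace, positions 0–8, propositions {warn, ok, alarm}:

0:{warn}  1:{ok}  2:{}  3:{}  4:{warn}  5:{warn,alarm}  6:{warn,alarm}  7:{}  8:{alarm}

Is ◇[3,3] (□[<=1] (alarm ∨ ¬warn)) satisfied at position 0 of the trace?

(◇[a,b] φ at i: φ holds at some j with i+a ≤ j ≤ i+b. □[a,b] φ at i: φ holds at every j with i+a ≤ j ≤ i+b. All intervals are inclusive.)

Check □[<=1] (alarm ∨ ¬warn) at each j in [3,3]:
  j=3: fails at 4
No position in the window satisfies it → formula fails.

No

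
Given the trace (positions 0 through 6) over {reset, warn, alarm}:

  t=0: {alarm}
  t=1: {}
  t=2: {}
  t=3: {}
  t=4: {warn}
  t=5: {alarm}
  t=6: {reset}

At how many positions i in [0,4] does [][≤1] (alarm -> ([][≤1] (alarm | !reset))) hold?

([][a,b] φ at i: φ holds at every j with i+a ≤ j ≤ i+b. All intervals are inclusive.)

4

Evaluate at each i in [0,4]:
  i=0: ✓ (all of [0,1])
  i=1: ✓ (all of [1,2])
  i=2: ✓ (all of [2,3])
  i=3: ✓ (all of [3,4])
  i=4: ✗ (fails at j=5)
Positions where it holds: {0, 1, 2, 3} → 4.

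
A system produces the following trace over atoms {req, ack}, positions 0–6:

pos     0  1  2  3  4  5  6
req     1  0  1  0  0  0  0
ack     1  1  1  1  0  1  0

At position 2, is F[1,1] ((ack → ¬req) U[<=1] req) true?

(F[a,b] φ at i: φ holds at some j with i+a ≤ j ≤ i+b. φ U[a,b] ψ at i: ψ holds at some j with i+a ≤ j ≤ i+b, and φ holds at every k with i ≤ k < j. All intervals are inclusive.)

Does not hold

Check ((ack → ¬req) U[<=1] req) at each j in [3,3]:
  j=3: fails
No position in the window satisfies it → formula fails.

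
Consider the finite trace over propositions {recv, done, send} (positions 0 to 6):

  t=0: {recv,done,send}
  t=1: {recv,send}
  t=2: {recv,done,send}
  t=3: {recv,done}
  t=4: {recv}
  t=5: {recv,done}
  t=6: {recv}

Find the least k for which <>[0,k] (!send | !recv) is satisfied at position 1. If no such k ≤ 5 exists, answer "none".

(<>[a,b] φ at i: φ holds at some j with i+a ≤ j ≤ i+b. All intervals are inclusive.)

2

Scan j = 1,2,… for (!send | !recv):
  j=1: fails
  j=2: fails
  j=3: holds
First hit at j=3, so smallest k = 3-1 = 2.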